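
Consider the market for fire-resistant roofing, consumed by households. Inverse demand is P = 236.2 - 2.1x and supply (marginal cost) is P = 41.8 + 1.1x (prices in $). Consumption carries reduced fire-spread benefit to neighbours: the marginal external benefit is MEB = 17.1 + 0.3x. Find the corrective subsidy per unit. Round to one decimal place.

Social marginal benefit = demand + MEB = 253.3 - 1.8x.
Set SMB = MC: 253.3 - 1.8x = 41.8 + 1.1x → x* = 72.9310.
The Pigouvian subsidy equals MEB at x*: 17.1 + 0.3×72.9310 = 38.9793.

subsidy = $39.0 per unit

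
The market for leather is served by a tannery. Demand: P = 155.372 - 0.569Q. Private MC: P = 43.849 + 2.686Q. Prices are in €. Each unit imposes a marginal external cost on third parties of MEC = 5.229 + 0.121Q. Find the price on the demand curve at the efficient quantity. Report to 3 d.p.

Social marginal cost = private MC + MEC = 49.078 + 2.807Q.
Set SMC = demand: 49.078 + 2.807Q = 155.372 - 0.569Q → Q* = 31.4852.
Consumer price on the demand curve at Q*: 155.372 − 0.569×31.4852 = 137.4569.

P = €137.457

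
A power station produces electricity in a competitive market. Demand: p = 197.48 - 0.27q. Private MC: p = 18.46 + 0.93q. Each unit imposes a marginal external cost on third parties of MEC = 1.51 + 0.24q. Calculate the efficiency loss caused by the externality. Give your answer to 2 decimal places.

Market equilibrium (private): 18.46 + 0.93q = 197.48 - 0.27q → q_m = 149.1833.
Social marginal cost = private MC + MEC = 19.97 + 1.17q.
Set SMC = demand: 19.97 + 1.17q = 197.48 - 0.27q → q* = 123.2708.
Height of the DWL triangle at q_m is SMC(q_m) − demand(q_m) = MEC(q_m) = 37.3140.
DWL = ½ × 25.9125 × 37.3140 = 483.4495.

DWL = 483.45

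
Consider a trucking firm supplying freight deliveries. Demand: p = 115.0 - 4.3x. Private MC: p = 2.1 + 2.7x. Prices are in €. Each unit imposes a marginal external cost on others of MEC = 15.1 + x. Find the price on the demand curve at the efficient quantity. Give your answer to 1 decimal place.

Social marginal cost = private MC + MEC = 17.2 + 3.7x.
Set SMC = demand: 17.2 + 3.7x = 115.0 - 4.3x → x* = 12.2250.
Consumer price on the demand curve at x*: 115.0 − 4.3×12.2250 = 62.4325.

P = €62.4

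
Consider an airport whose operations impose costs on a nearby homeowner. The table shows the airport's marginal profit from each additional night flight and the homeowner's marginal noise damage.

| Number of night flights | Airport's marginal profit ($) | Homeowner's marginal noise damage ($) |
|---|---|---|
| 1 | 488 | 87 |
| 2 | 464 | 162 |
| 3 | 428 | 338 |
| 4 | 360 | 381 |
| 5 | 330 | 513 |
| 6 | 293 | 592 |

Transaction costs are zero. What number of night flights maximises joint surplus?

Bargaining reaches the level where marginal profit last exceeds marginal noise damage.
That holds through level 3 (428 ≥ 338) but not at 4 (360 < 381).

3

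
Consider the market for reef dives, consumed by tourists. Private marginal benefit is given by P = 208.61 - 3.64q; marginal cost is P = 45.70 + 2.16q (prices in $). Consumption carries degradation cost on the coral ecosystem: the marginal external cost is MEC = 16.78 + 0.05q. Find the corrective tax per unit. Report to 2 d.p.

Social marginal benefit = demand − MEC = 191.83 - 3.69q.
Set SMB = MC: 191.83 - 3.69q = 45.70 + 2.16q → q* = 24.9795.
The Pigouvian tax equals MEC at q*: 16.78 + 0.05×24.9795 = 18.0290.

tax = $18.03 per unit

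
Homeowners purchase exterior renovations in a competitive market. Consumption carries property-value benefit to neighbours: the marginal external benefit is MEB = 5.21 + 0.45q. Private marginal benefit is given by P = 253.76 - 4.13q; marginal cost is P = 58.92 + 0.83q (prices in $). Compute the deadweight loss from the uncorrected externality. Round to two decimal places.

Market equilibrium (private): 58.92 + 0.83q = 253.76 - 4.13q → q_m = 39.2823.
Social marginal benefit = demand + MEB = 258.97 - 3.68q.
Set SMB = MC: 258.97 - 3.68q = 58.92 + 0.83q → q* = 44.3570.
Height of the DWL triangle at q_m is SMB(q_m) − MC(q_m) = MEB(q_m) = 22.8870.
DWL = ½ × 5.0747 × 22.8870 = 58.0723.

DWL = $58.07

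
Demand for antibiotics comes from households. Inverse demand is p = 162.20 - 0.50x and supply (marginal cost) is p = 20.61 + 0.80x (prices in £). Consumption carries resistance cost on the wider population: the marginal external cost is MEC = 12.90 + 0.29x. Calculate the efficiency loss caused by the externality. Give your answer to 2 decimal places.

DWL = £622.31

Market equilibrium (private): 20.61 + 0.80x = 162.20 - 0.50x → x_m = 108.9154.
Social marginal benefit = demand − MEC = 149.30 - 0.79x.
Set SMB = MC: 149.30 - 0.79x = 20.61 + 0.80x → x* = 80.9371.
The welfare-loss triangle has base |x_m − x*| and height MEC(x_m) (the vertical gap between SMB and MC is zero at x* and MEC at x_m).
DWL = ½ × 27.9783 × 44.4855 = 622.3143.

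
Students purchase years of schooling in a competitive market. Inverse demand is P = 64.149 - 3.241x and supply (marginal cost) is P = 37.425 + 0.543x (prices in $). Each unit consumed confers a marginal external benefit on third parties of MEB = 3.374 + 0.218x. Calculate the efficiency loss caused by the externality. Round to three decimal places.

Market equilibrium (private): 37.425 + 0.543x = 64.149 - 3.241x → x_m = 7.0624.
Social marginal benefit = demand + MEB = 67.523 - 3.023x.
Set SMB = MC: 67.523 - 3.023x = 37.425 + 0.543x → x* = 8.4403.
The welfare-loss triangle has base |x_m − x*| and height MEB(x_m) (the vertical gap between SMB and MC is zero at x* and MEB at x_m).
DWL = ½ × 1.3779 × 4.9136 = 3.3852.

DWL = $3.385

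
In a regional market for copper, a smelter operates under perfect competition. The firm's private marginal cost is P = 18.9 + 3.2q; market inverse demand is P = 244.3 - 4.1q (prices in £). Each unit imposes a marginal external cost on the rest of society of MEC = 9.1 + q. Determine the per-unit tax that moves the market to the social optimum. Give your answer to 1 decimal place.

Social marginal cost = private MC + MEC = 28.0 + 4.2q.
Set SMC = demand: 28.0 + 4.2q = 244.3 - 4.1q → q* = 26.0602.
The Pigouvian tax equals MEC at q*: 9.1 + 1.0×26.0602 = 35.1602.

tax = £35.2 per unit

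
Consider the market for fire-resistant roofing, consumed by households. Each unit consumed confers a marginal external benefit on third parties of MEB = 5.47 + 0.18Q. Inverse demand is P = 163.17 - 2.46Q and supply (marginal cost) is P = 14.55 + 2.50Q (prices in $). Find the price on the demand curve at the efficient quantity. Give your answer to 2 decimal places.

P = $83.87

Social marginal benefit = demand + MEB = 168.64 - 2.28Q.
Set SMB = MC: 168.64 - 2.28Q = 14.55 + 2.50Q → Q* = 32.2364.
Consumer price on the demand curve at Q*: 163.17 − 2.46×32.2364 = 83.8685.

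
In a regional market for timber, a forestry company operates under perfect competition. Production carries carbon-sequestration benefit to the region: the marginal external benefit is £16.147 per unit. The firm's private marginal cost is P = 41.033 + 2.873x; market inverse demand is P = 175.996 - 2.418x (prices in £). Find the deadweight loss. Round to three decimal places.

Market equilibrium (private): 41.033 + 2.873x = 175.996 - 2.418x → x_m = 25.5080.
Social marginal cost = private MC − MEB = 24.886 + 2.873x.
Set SMC = demand: 24.886 + 2.873x = 175.996 - 2.418x → x* = 28.5598.
The welfare-loss triangle has base |x_m − x*| and height MEB(x_m) (the vertical gap between SMC and demand is zero at x* and MEB at x_m).
DWL = ½ × 3.0518 × 16.1470 = 24.6387.

DWL = £24.639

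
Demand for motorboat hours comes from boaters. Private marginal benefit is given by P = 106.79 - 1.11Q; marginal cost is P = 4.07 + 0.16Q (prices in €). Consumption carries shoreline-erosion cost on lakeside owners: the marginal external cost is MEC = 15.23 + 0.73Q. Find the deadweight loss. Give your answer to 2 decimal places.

DWL = €1379.15

Market equilibrium (private): 4.07 + 0.16Q = 106.79 - 1.11Q → Q_m = 80.8819.
Social marginal benefit = demand − MEC = 91.56 - 1.84Q.
Set SMB = MC: 91.56 - 1.84Q = 4.07 + 0.16Q → Q* = 43.7450.
Between Q* and Q_m the wedge MC − SMB runs linearly from 0 to MEC(Q_m), so the loss is a triangle.
DWL = ½ × 37.1369 × 74.2738 = 1379.1493.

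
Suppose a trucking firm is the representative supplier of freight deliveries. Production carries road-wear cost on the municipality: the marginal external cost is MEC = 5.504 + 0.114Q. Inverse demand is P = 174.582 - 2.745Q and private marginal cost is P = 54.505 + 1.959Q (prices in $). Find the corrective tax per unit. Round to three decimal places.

Social marginal cost = private MC + MEC = 60.009 + 2.073Q.
Set SMC = demand: 60.009 + 2.073Q = 174.582 - 2.745Q → Q* = 23.7802.
The Pigouvian tax equals MEC at Q*: 5.504 + 0.114×23.7802 = 8.2149.

tax = $8.215 per unit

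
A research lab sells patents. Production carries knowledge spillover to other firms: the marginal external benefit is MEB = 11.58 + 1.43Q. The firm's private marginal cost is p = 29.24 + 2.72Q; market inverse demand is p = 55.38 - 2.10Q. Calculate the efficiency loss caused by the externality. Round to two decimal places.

Market equilibrium (private): 29.24 + 2.72Q = 55.38 - 2.10Q → Q_m = 5.4232.
Social marginal cost = private MC − MEB = 17.66 + 1.29Q.
Set SMC = demand: 17.66 + 1.29Q = 55.38 - 2.10Q → Q* = 11.1268.
Between Q* and Q_m the wedge demand − SMC runs linearly from 0 to MEB(Q_m), so the loss is a triangle.
DWL = ½ × 5.7036 × 19.3352 = 55.1401.

DWL = 55.14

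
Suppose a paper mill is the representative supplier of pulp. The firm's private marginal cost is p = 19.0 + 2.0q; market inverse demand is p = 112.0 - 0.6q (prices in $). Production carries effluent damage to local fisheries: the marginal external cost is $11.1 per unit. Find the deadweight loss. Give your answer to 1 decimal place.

DWL = $23.7

Market equilibrium (private): 19.0 + 2.0q = 112.0 - 0.6q → q_m = 35.7692.
Social marginal cost = private MC + MEC = 30.1 + 2.0q.
Set SMC = demand: 30.1 + 2.0q = 112.0 - 0.6q → q* = 31.5000.
The loss is the area between SMC and demand from q* to q_m; with linear curves that's a triangle of height MEC(q_m).
DWL = ½ × 4.2692 × 11.1000 = 23.6941.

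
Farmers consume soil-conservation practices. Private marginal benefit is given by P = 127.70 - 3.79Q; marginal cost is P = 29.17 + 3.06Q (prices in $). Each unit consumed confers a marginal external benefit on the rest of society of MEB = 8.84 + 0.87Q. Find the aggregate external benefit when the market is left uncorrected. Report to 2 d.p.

$217.15

Market equilibrium (private): 29.17 + 3.06Q = 127.70 - 3.79Q → Q_m = 14.3839.
Total external benefit = ∫₀^{Q_m} (8.84 + 0.87Q) dQ = 8.84×14.3839 + ½×0.87×14.3839² = 217.1537.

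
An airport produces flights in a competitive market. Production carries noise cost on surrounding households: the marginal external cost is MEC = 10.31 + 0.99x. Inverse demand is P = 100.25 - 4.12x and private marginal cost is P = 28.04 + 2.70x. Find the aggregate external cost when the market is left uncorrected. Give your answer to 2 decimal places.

Market equilibrium (private): 28.04 + 2.70x = 100.25 - 4.12x → x_m = 10.5880.
Total external cost = ∫₀^{x_m} (10.31 + 0.99x) dx = 10.31×10.5880 + ½×0.99×10.5880² = 164.6546.

164.65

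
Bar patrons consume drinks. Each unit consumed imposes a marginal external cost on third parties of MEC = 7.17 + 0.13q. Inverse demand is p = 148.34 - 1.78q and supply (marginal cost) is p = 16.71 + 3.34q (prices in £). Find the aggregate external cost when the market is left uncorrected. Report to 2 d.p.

£227.30

Market equilibrium (private): 16.71 + 3.34q = 148.34 - 1.78q → q_m = 25.7090.
Total external cost = ∫₀^{q_m} (7.17 + 0.13q) dq = 7.17×25.7090 + ½×0.13×25.7090² = 227.2955.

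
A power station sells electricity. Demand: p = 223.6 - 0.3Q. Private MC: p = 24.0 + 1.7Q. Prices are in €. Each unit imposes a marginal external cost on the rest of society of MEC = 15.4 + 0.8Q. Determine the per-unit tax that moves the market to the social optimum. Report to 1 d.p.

Social marginal cost = private MC + MEC = 39.4 + 2.5Q.
Set SMC = demand: 39.4 + 2.5Q = 223.6 - 0.3Q → Q* = 65.7857.
The Pigouvian tax equals MEC at Q*: 15.4 + 0.8×65.7857 = 68.0286.

tax = €68.0 per unit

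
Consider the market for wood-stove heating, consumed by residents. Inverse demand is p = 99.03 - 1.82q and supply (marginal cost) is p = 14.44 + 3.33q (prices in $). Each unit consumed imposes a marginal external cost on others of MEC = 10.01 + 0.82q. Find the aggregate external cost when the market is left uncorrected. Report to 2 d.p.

$275.03

Market equilibrium (private): 14.44 + 3.33q = 99.03 - 1.82q → q_m = 16.4252.
Total external cost = ∫₀^{q_m} (10.01 + 0.82q) dq = 10.01×16.4252 + ½×0.82×16.4252² = 275.0290.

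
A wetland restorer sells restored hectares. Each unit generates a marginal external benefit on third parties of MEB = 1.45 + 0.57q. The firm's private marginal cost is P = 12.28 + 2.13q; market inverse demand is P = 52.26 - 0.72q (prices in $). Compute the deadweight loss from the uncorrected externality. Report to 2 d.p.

DWL = $19.57

Market equilibrium (private): 12.28 + 2.13q = 52.26 - 0.72q → q_m = 14.0281.
Social marginal cost = private MC − MEB = 10.83 + 1.56q.
Set SMC = demand: 10.83 + 1.56q = 52.26 - 0.72q → q* = 18.1711.
The welfare-loss triangle has base |q_m − q*| and height MEB(q_m) (the vertical gap between SMC and demand is zero at q* and MEB at q_m).
DWL = ½ × 4.1430 × 9.4460 = 19.5674.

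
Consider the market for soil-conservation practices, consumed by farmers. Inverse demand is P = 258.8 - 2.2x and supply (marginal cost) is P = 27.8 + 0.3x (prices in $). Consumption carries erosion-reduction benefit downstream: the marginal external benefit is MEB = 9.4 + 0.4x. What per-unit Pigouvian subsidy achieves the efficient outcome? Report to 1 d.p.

Social marginal benefit = demand + MEB = 268.2 - 1.8x.
Set SMB = MC: 268.2 - 1.8x = 27.8 + 0.3x → x* = 114.4762.
The Pigouvian subsidy equals MEB at x*: 9.4 + 0.4×114.4762 = 55.1905.

subsidy = $55.2 per unit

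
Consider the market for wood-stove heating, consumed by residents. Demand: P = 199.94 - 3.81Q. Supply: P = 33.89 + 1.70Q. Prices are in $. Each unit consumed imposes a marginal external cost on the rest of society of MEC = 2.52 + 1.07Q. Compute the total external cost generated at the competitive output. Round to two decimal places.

Market equilibrium (private): 33.89 + 1.70Q = 199.94 - 3.81Q → Q_m = 30.1361.
Total external cost = ∫₀^{Q_m} (2.52 + 1.07Q) dQ = 2.52×30.1361 + ½×1.07×30.1361² = 561.8217.

$561.82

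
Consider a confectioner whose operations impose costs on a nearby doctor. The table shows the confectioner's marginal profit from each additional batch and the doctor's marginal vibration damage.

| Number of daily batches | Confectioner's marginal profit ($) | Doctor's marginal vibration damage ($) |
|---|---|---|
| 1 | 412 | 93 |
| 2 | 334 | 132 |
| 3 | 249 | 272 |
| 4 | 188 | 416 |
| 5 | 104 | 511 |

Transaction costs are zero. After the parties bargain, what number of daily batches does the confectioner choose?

Bargaining reaches the level where marginal profit last exceeds marginal vibration damage.
That holds through level 2 (334 ≥ 132) but not at 3 (249 < 272).

2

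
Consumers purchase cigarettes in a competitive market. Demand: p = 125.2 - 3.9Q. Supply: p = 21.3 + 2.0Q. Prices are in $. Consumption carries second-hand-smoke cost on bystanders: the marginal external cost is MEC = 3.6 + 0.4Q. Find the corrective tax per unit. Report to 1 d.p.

Social marginal benefit = demand − MEC = 121.6 - 4.3Q.
Set SMB = MC: 121.6 - 4.3Q = 21.3 + 2.0Q → Q* = 15.9206.
The Pigouvian tax equals MEC at Q*: 3.6 + 0.4×15.9206 = 9.9682.

tax = $10.0 per unit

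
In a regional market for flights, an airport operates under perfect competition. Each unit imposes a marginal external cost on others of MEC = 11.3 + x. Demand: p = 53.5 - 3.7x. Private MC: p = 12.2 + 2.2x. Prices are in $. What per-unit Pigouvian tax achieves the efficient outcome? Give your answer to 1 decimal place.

Social marginal cost = private MC + MEC = 23.5 + 3.2x.
Set SMC = demand: 23.5 + 3.2x = 53.5 - 3.7x → x* = 4.3478.
The Pigouvian tax equals MEC at x*: 11.3 + 1.0×4.3478 = 15.6478.

tax = $15.6 per unit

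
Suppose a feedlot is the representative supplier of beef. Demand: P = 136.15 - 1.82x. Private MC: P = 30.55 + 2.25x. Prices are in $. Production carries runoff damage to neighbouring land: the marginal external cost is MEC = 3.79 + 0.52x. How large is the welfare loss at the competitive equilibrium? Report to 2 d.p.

Market equilibrium (private): 30.55 + 2.25x = 136.15 - 1.82x → x_m = 25.9459.
Social marginal cost = private MC + MEC = 34.34 + 2.77x.
Set SMC = demand: 34.34 + 2.77x = 136.15 - 1.82x → x* = 22.1808.
Height of the DWL triangle at x_m is SMC(x_m) − demand(x_m) = MEC(x_m) = 17.2819.
DWL = ½ × 3.7651 × 17.2819 = 32.5340.

DWL = $32.53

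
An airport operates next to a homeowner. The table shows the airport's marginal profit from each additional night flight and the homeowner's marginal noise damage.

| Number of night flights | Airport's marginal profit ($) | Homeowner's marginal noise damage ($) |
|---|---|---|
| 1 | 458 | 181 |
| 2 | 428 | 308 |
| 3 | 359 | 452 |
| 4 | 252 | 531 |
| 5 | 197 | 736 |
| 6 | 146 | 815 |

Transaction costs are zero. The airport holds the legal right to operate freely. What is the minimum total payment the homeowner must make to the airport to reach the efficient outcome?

Left alone the airport would choose level 6 (marginal profit stays positive).
Efficient level: k* = 2 (marginal profit ≥ marginal noise damage through 2).
The homeowner must at least cover the airport's forgone profit from cutting 6→2: 359 + 252 + 197 + 146 = 954.

$954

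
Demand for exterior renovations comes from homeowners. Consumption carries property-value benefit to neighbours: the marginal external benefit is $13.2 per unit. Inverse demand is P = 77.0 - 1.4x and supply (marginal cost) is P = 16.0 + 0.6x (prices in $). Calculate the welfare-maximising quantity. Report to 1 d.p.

x* = 37.1

Social marginal benefit = demand + MEB = 90.2 - 1.4x.
Set SMB = MC: 90.2 - 1.4x = 16.0 + 0.6x → x* = 37.1000.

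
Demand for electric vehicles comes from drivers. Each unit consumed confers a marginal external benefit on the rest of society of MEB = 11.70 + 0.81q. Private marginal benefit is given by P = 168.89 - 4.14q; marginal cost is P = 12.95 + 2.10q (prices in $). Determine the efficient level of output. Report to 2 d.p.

q* = 30.87

Social marginal benefit = demand + MEB = 180.59 - 3.33q.
Set SMB = MC: 180.59 - 3.33q = 12.95 + 2.10q → q* = 30.8729.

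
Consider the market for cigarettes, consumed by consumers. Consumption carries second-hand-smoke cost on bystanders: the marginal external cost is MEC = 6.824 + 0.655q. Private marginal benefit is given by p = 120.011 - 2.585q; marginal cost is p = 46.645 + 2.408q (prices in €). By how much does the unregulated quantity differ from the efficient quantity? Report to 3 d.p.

2.912 units

Market equilibrium (private): 46.645 + 2.408q = 120.011 - 2.585q → q_m = 14.6938.
Social marginal benefit = demand − MEC = 113.187 - 3.240q.
Set SMB = MC: 113.187 - 3.240q = 46.645 + 2.408q → q* = 11.7815.
Gap = |14.6938 − 11.7815| = 2.9123.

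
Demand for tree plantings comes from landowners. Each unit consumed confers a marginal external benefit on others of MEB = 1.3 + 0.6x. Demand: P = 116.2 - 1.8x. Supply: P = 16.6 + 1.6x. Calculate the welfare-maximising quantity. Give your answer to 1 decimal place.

x* = 36.0

Social marginal benefit = demand + MEB = 117.5 - 1.2x.
Set SMB = MC: 117.5 - 1.2x = 16.6 + 1.6x → x* = 36.0357.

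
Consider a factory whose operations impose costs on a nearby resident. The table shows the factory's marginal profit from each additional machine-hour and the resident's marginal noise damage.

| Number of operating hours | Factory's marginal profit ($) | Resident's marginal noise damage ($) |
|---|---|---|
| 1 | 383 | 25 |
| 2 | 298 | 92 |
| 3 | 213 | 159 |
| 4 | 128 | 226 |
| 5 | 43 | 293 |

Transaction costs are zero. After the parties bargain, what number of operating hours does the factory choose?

Bargaining reaches the level where marginal profit last exceeds marginal noise damage.
That holds through level 3 (213 ≥ 159) but not at 4 (128 < 226).

3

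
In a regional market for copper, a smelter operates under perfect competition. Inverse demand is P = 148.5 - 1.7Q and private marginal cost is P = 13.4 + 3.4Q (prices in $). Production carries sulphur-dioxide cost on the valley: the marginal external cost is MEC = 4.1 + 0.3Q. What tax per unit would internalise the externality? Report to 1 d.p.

tax = $11.4 per unit

Social marginal cost = private MC + MEC = 17.5 + 3.7Q.
Set SMC = demand: 17.5 + 3.7Q = 148.5 - 1.7Q → Q* = 24.2593.
The Pigouvian tax equals MEC at Q*: 4.1 + 0.3×24.2593 = 11.3778.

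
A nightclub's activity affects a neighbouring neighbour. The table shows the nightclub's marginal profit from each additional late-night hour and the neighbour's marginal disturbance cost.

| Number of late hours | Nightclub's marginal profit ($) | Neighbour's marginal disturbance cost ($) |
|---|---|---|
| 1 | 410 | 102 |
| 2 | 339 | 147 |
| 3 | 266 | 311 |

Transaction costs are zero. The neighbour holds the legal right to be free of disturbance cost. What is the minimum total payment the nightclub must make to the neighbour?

$249

Efficient level: marginal profit ≥ marginal disturbance cost through level 2, so k* = 2.
With the neighbour holding the right, the nightclub must at least compensate total damage at k*: 102 + 147 = 249.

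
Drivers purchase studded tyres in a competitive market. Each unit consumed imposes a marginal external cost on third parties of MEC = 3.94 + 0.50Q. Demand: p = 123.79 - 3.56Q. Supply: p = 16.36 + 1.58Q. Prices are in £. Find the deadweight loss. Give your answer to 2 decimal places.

DWL = £18.36

Market equilibrium (private): 16.36 + 1.58Q = 123.79 - 3.56Q → Q_m = 20.9008.
Social marginal benefit = demand − MEC = 119.85 - 4.06Q.
Set SMB = MC: 119.85 - 4.06Q = 16.36 + 1.58Q → Q* = 18.3493.
Between Q* and Q_m the wedge MC − SMB runs linearly from 0 to MEC(Q_m), so the loss is a triangle.
DWL = ½ × 2.5515 × 14.3904 = 18.3586.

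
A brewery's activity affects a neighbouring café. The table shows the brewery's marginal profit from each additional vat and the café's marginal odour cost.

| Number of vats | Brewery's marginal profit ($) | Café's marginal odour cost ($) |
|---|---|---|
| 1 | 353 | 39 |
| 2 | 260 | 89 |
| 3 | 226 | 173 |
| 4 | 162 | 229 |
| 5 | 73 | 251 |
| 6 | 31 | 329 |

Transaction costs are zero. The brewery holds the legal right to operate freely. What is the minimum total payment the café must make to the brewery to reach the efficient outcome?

$266

Left alone the brewery would choose level 6 (marginal profit stays positive).
Efficient level: k* = 3 (marginal profit ≥ marginal odour cost through 3).
The café must at least cover the brewery's forgone profit from cutting 6→3: 162 + 73 + 31 = 266.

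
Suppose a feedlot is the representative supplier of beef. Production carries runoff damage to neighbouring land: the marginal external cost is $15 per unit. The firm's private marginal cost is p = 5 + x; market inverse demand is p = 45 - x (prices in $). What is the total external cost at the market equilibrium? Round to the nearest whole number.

$300

Market equilibrium (private): 5 + x = 45 - x → x_m = 20.0000.
Total external cost = MEC × x_m = 15 × 20.0000 = 300.0000.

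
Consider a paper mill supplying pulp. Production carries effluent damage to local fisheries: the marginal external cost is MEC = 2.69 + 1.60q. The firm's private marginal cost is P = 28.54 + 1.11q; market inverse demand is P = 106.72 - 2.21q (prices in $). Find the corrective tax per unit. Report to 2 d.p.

Social marginal cost = private MC + MEC = 31.23 + 2.71q.
Set SMC = demand: 31.23 + 2.71q = 106.72 - 2.21q → q* = 15.3435.
The Pigouvian tax equals MEC at q*: 2.69 + 1.60×15.3435 = 27.2396.

tax = $27.24 per unit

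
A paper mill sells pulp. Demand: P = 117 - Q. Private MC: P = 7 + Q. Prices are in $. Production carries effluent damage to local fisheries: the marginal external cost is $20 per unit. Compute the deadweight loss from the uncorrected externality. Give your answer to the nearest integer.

Market equilibrium (private): 7 + Q = 117 - Q → Q_m = 55.0000.
Social marginal cost = private MC + MEC = 27 + Q.
Set SMC = demand: 27 + Q = 117 - Q → Q* = 45.0000.
The welfare-loss triangle has base |Q_m − Q*| and height MEC(Q_m) (the vertical gap between SMC and demand is zero at Q* and MEC at Q_m).
DWL = ½ × 10.0000 × 20.0000 = 100.0000.

DWL = $100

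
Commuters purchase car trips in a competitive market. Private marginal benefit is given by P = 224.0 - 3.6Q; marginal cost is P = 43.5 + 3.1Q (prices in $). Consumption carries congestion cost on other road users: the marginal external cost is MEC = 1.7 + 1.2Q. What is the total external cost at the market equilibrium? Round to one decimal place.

$481.3

Market equilibrium (private): 43.5 + 3.1Q = 224.0 - 3.6Q → Q_m = 26.9403.
Total external cost = ∫₀^{Q_m} (1.7 + 1.2Q) dQ = 1.7×26.9403 + ½×1.2×26.9403² = 481.2664.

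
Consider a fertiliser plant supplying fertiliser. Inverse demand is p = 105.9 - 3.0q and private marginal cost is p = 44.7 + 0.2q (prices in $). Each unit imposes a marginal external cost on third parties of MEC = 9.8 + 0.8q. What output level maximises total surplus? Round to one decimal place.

q* = 12.9

Social marginal cost = private MC + MEC = 54.5 + q.
Set SMC = demand: 54.5 + q = 105.9 - 3.0q → q* = 12.8500.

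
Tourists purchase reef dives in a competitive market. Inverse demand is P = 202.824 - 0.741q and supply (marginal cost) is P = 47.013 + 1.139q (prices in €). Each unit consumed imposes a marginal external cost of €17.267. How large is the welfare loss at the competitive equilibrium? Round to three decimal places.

Market equilibrium (private): 47.013 + 1.139q = 202.824 - 0.741q → q_m = 82.8782.
Social marginal benefit = demand − MEC = 185.557 - 0.741q.
Set SMB = MC: 185.557 - 0.741q = 47.013 + 1.139q → q* = 73.6936.
The loss is the area between SMB and MC from q* to q_m; with linear curves that's a triangle of height MEC(q_m).
DWL = ½ × 9.1846 × 17.2670 = 79.2952.

DWL = €79.295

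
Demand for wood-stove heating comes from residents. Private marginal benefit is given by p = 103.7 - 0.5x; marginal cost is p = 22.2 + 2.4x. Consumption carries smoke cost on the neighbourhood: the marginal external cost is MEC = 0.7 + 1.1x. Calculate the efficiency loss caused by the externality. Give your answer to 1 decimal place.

DWL = 124.9

Market equilibrium (private): 22.2 + 2.4x = 103.7 - 0.5x → x_m = 28.1034.
Social marginal benefit = demand − MEC = 103.0 - 1.6x.
Set SMB = MC: 103.0 - 1.6x = 22.2 + 2.4x → x* = 20.2000.
Between x* and x_m the wedge MC − SMB runs linearly from 0 to MEC(x_m), so the loss is a triangle.
DWL = ½ × 7.9034 × 31.6138 = 124.9283.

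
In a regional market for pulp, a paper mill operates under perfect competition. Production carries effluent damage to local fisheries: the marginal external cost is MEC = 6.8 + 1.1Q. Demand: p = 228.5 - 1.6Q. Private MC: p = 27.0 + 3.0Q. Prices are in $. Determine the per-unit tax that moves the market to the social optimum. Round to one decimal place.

tax = $44.4 per unit

Social marginal cost = private MC + MEC = 33.8 + 4.1Q.
Set SMC = demand: 33.8 + 4.1Q = 228.5 - 1.6Q → Q* = 34.1579.
The Pigouvian tax equals MEC at Q*: 6.8 + 1.1×34.1579 = 44.3737.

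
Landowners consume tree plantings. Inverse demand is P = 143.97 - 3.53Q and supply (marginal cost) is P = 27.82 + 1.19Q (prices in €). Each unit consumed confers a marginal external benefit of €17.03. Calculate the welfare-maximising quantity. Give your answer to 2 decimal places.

Q* = 28.22

Social marginal benefit = demand + MEB = 161.00 - 3.53Q.
Set SMB = MC: 161.00 - 3.53Q = 27.82 + 1.19Q → Q* = 28.2161.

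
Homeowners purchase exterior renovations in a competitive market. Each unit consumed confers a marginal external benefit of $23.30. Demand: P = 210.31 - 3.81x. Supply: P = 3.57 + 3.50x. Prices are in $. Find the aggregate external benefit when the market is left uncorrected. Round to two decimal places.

$658.97

Market equilibrium (private): 3.57 + 3.50x = 210.31 - 3.81x → x_m = 28.2818.
Total external benefit = MEB × x_m = 23.30 × 28.2818 = 658.9659.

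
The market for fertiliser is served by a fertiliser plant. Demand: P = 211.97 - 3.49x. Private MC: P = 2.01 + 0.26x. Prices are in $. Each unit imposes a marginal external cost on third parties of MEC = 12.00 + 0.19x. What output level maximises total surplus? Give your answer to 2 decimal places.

Social marginal cost = private MC + MEC = 14.01 + 0.45x.
Set SMC = demand: 14.01 + 0.45x = 211.97 - 3.49x → x* = 50.2437.

x* = 50.24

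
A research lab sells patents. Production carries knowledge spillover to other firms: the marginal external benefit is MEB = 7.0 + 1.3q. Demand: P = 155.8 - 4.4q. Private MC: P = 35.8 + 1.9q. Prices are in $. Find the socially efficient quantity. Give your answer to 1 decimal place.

q* = 25.4

Social marginal cost = private MC − MEB = 28.8 + 0.6q.
Set SMC = demand: 28.8 + 0.6q = 155.8 - 4.4q → q* = 25.4000.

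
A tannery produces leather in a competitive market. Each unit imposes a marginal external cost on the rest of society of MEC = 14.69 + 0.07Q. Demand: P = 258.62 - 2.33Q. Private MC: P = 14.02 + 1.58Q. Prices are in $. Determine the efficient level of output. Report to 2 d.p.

Q* = 57.77

Social marginal cost = private MC + MEC = 28.71 + 1.65Q.
Set SMC = demand: 28.71 + 1.65Q = 258.62 - 2.33Q → Q* = 57.7663.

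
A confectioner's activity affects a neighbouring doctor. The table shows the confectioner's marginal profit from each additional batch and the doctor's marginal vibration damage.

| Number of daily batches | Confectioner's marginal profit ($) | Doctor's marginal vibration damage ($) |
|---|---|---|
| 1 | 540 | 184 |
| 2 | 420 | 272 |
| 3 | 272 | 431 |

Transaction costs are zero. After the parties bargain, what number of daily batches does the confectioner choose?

Bargaining reaches the level where marginal profit last exceeds marginal vibration damage.
That holds through level 2 (420 ≥ 272) but not at 3 (272 < 431).

2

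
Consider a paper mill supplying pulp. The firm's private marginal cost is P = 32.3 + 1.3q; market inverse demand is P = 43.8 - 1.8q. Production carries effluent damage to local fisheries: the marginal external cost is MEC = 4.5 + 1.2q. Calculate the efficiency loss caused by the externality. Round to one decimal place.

DWL = 9.3

Market equilibrium (private): 32.3 + 1.3q = 43.8 - 1.8q → q_m = 3.7097.
Social marginal cost = private MC + MEC = 36.8 + 2.5q.
Set SMC = demand: 36.8 + 2.5q = 43.8 - 1.8q → q* = 1.6279.
The loss is the area between SMC and demand from q* to q_m; with linear curves that's a triangle of height MEC(q_m).
DWL = ½ × 2.0818 × 8.9516 = 9.3177.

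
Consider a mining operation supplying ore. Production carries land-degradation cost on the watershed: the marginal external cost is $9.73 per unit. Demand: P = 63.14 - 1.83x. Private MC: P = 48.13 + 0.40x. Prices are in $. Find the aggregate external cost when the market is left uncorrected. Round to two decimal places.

Market equilibrium (private): 48.13 + 0.40x = 63.14 - 1.83x → x_m = 6.7309.
Total external cost = MEC × x_m = 9.73 × 6.7309 = 65.4917.

$65.49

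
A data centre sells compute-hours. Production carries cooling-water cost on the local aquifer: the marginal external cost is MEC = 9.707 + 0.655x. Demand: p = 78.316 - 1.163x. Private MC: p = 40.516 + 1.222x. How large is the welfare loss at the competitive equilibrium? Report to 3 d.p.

DWL = 66.371

Market equilibrium (private): 40.516 + 1.222x = 78.316 - 1.163x → x_m = 15.8491.
Social marginal cost = private MC + MEC = 50.223 + 1.877x.
Set SMC = demand: 50.223 + 1.877x = 78.316 - 1.163x → x* = 9.2411.
Between x* and x_m the wedge SMC − demand runs linearly from 0 to MEC(x_m), so the loss is a triangle.
DWL = ½ × 6.6080 × 20.0881 = 66.3711.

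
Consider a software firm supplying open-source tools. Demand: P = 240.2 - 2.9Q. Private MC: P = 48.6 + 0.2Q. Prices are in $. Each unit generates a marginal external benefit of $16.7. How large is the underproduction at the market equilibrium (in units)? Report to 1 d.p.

Market equilibrium (private): 48.6 + 0.2Q = 240.2 - 2.9Q → Q_m = 61.8065.
Social marginal cost = private MC − MEB = 31.9 + 0.2Q.
Set SMC = demand: 31.9 + 0.2Q = 240.2 - 2.9Q → Q* = 67.1935.
Gap = |61.8065 − 67.1935| = 5.3870.

5.4 units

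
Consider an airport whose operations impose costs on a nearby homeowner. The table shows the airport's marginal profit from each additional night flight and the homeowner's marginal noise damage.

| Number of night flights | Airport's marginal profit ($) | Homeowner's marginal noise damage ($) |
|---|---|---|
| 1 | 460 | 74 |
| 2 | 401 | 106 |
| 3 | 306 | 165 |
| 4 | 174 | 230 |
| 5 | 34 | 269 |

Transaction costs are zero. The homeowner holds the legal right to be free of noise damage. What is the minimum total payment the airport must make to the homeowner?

Efficient level: marginal profit ≥ marginal noise damage through level 3, so k* = 3.
With the homeowner holding the right, the airport must at least compensate total damage at k*: 74 + 106 + 165 = 345.

$345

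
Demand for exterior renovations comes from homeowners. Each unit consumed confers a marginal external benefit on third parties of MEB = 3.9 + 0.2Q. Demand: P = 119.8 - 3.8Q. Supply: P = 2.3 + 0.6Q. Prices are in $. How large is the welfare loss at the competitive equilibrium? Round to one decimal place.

DWL = $10.2

Market equilibrium (private): 2.3 + 0.6Q = 119.8 - 3.8Q → Q_m = 26.7045.
Social marginal benefit = demand + MEB = 123.7 - 3.6Q.
Set SMB = MC: 123.7 - 3.6Q = 2.3 + 0.6Q → Q* = 28.9048.
Height of the DWL triangle at Q_m is SMB(Q_m) − MC(Q_m) = MEB(Q_m) = 9.2409.
DWL = ½ × 2.2003 × 9.2409 = 10.1664.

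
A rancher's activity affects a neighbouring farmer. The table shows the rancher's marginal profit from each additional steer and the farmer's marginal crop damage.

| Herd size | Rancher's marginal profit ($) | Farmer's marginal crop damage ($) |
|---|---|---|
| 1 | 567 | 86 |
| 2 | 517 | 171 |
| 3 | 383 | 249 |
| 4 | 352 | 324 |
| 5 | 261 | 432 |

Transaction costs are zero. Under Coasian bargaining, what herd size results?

Bargaining reaches the level where marginal profit last exceeds marginal crop damage.
That holds through level 4 (352 ≥ 324) but not at 5 (261 < 432).

4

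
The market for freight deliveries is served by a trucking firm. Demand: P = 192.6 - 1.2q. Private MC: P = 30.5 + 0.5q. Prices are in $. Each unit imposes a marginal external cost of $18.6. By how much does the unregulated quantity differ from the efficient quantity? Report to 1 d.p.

Market equilibrium (private): 30.5 + 0.5q = 192.6 - 1.2q → q_m = 95.3529.
Social marginal cost = private MC + MEC = 49.1 + 0.5q.
Set SMC = demand: 49.1 + 0.5q = 192.6 - 1.2q → q* = 84.4118.
Gap = |95.3529 − 84.4118| = 10.9411.

10.9 units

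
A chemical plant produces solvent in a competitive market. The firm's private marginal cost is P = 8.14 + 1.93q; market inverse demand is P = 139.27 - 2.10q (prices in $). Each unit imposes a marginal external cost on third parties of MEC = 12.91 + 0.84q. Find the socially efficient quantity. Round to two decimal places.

q* = 24.28

Social marginal cost = private MC + MEC = 21.05 + 2.77q.
Set SMC = demand: 21.05 + 2.77q = 139.27 - 2.10q → q* = 24.2752.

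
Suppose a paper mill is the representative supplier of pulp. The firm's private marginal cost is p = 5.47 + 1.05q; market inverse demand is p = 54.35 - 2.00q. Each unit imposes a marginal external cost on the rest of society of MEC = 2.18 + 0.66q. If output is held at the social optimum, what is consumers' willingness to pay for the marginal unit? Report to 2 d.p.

Social marginal cost = private MC + MEC = 7.65 + 1.71q.
Set SMC = demand: 7.65 + 1.71q = 54.35 - 2.00q → q* = 12.5876.
Consumer price on the demand curve at q*: 54.35 − 2.00×12.5876 = 29.1748.

P = 29.17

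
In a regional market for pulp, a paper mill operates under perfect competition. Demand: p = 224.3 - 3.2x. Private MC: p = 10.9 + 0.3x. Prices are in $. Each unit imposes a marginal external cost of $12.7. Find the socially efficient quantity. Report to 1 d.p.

Social marginal cost = private MC + MEC = 23.6 + 0.3x.
Set SMC = demand: 23.6 + 0.3x = 224.3 - 3.2x → x* = 57.3429.

x* = 57.3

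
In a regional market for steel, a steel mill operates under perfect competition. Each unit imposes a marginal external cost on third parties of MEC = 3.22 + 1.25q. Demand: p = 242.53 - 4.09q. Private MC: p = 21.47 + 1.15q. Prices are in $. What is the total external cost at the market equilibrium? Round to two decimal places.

$1248.18

Market equilibrium (private): 21.47 + 1.15q = 242.53 - 4.09q → q_m = 42.1870.
Total external cost = ∫₀^{q_m} (3.22 + 1.25q) dq = 3.22×42.1870 + ½×1.25×42.1870² = 1248.1815.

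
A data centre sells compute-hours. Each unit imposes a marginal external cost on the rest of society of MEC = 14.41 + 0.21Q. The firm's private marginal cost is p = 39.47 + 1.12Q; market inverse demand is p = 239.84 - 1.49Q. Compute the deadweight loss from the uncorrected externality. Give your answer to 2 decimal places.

Market equilibrium (private): 39.47 + 1.12Q = 239.84 - 1.49Q → Q_m = 76.7701.
Social marginal cost = private MC + MEC = 53.88 + 1.33Q.
Set SMC = demand: 53.88 + 1.33Q = 239.84 - 1.49Q → Q* = 65.9433.
The welfare-loss triangle has base |Q_m − Q*| and height MEC(Q_m) (the vertical gap between SMC and demand is zero at Q* and MEC at Q_m).
DWL = ½ × 10.8268 × 30.5317 = 165.2803.

DWL = 165.28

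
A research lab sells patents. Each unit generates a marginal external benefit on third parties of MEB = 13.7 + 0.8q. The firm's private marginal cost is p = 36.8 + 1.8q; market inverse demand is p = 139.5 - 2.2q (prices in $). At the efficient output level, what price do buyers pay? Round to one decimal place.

P = $59.5

Social marginal cost = private MC − MEB = 23.1 + q.
Set SMC = demand: 23.1 + q = 139.5 - 2.2q → q* = 36.3750.
Consumer price on the demand curve at q*: 139.5 − 2.2×36.3750 = 59.4750.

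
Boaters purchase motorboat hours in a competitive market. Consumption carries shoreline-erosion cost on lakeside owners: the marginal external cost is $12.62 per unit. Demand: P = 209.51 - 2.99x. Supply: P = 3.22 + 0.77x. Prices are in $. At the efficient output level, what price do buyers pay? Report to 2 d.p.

Social marginal benefit = demand − MEC = 196.89 - 2.99x.
Set SMB = MC: 196.89 - 2.99x = 3.22 + 0.77x → x* = 51.5080.
Consumer price on the demand curve at x*: 209.51 − 2.99×51.5080 = 55.5011.

P = $55.50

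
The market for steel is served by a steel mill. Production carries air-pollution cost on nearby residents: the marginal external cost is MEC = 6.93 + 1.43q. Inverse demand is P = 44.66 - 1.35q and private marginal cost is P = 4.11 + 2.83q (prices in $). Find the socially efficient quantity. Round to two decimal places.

Social marginal cost = private MC + MEC = 11.04 + 4.26q.
Set SMC = demand: 11.04 + 4.26q = 44.66 - 1.35q → q* = 5.9929.

q* = 5.99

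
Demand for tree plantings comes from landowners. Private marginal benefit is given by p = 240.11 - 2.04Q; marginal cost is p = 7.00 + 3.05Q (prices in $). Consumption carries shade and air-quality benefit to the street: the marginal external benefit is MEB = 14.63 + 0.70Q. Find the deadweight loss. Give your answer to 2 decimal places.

DWL = $248.27

Market equilibrium (private): 7.00 + 3.05Q = 240.11 - 2.04Q → Q_m = 45.7976.
Social marginal benefit = demand + MEB = 254.74 - 1.34Q.
Set SMB = MC: 254.74 - 1.34Q = 7.00 + 3.05Q → Q* = 56.4328.
Between Q* and Q_m the wedge SMB − MC runs linearly from 0 to MEB(Q_m), so the loss is a triangle.
DWL = ½ × 10.6352 × 46.6883 = 248.2697.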